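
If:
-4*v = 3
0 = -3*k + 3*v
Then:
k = -3/4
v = -3/4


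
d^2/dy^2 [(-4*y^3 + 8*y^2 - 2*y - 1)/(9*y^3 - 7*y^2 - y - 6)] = 22*(36*y^6 - 54*y^5 - 108*y^4 + 320*y^3 - 168*y^2 - 33*y + 31)/(729*y^9 - 1701*y^8 + 1080*y^7 - 1423*y^6 + 2148*y^5 - 579*y^4 + 719*y^3 - 774*y^2 - 108*y - 216)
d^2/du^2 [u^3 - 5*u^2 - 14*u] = 6*u - 10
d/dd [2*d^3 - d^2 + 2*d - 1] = 6*d^2 - 2*d + 2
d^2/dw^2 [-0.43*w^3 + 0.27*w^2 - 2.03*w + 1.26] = 0.54 - 2.58*w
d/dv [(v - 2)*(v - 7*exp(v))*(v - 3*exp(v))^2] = (v - 3*exp(v))*(-2*(v - 2)*(v - 7*exp(v))*(3*exp(v) - 1) - (v - 2)*(v - 3*exp(v))*(7*exp(v) - 1) + (v - 7*exp(v))*(v - 3*exp(v)))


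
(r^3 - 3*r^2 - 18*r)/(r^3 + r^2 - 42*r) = (r + 3)/(r + 7)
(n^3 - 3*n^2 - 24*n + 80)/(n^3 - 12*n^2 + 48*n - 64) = (n + 5)/(n - 4)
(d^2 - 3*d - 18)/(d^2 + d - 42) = (d + 3)/(d + 7)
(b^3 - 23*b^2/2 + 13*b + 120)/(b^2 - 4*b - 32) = (b^2 - 7*b/2 - 15)/(b + 4)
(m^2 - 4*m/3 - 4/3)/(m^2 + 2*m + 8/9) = 3*(m - 2)/(3*m + 4)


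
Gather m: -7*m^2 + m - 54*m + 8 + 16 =-7*m^2 - 53*m + 24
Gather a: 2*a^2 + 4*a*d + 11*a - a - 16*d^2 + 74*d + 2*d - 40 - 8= 2*a^2 + a*(4*d + 10) - 16*d^2 + 76*d - 48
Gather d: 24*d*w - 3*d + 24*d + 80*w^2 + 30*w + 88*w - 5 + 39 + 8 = d*(24*w + 21) + 80*w^2 + 118*w + 42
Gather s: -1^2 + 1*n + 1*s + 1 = n + s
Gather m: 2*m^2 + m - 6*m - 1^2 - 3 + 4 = 2*m^2 - 5*m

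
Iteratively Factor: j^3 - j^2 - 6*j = (j + 2)*(j^2 - 3*j) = (j - 3)*(j + 2)*(j)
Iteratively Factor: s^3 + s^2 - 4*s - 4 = (s - 2)*(s^2 + 3*s + 2) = (s - 2)*(s + 2)*(s + 1)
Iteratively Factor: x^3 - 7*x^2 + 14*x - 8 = (x - 2)*(x^2 - 5*x + 4) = (x - 2)*(x - 1)*(x - 4)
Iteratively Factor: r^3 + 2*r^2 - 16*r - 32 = (r + 4)*(r^2 - 2*r - 8) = (r + 2)*(r + 4)*(r - 4)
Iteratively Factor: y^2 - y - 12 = (y - 4)*(y + 3)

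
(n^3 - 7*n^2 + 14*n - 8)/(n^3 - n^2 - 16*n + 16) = (n - 2)/(n + 4)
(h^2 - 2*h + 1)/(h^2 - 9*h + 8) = (h - 1)/(h - 8)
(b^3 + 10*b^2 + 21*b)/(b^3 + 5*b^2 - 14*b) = (b + 3)/(b - 2)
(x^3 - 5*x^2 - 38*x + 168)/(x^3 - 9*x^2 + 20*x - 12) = (x^3 - 5*x^2 - 38*x + 168)/(x^3 - 9*x^2 + 20*x - 12)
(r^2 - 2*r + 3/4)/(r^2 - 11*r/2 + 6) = (r - 1/2)/(r - 4)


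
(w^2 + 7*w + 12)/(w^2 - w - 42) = (w^2 + 7*w + 12)/(w^2 - w - 42)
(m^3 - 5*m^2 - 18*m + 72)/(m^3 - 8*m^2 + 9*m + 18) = (m + 4)/(m + 1)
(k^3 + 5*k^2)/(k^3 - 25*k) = k/(k - 5)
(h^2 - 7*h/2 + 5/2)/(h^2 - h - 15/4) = 2*(h - 1)/(2*h + 3)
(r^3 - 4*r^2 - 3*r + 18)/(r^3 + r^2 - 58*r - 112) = (r^2 - 6*r + 9)/(r^2 - r - 56)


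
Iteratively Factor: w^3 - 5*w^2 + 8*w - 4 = (w - 2)*(w^2 - 3*w + 2) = (w - 2)^2*(w - 1)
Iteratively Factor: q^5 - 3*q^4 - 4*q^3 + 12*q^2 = (q - 3)*(q^4 - 4*q^2) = (q - 3)*(q - 2)*(q^3 + 2*q^2) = (q - 3)*(q - 2)*(q + 2)*(q^2) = q*(q - 3)*(q - 2)*(q + 2)*(q)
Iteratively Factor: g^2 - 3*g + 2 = (g - 2)*(g - 1)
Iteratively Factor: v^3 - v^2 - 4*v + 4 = (v - 1)*(v^2 - 4) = (v - 2)*(v - 1)*(v + 2)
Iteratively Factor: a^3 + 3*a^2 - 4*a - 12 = (a + 3)*(a^2 - 4) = (a - 2)*(a + 3)*(a + 2)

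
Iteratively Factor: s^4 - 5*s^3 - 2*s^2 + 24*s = (s - 3)*(s^3 - 2*s^2 - 8*s) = (s - 3)*(s + 2)*(s^2 - 4*s) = s*(s - 3)*(s + 2)*(s - 4)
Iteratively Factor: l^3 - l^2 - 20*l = (l - 5)*(l^2 + 4*l) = l*(l - 5)*(l + 4)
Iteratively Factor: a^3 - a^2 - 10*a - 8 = (a - 4)*(a^2 + 3*a + 2) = (a - 4)*(a + 2)*(a + 1)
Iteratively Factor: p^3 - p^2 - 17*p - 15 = (p + 1)*(p^2 - 2*p - 15) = (p + 1)*(p + 3)*(p - 5)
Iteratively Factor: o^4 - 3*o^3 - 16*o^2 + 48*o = (o + 4)*(o^3 - 7*o^2 + 12*o) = (o - 3)*(o + 4)*(o^2 - 4*o) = (o - 4)*(o - 3)*(o + 4)*(o)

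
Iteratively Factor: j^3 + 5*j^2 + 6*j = (j + 3)*(j^2 + 2*j) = j*(j + 3)*(j + 2)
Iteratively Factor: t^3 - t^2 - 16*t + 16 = (t - 1)*(t^2 - 16) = (t - 4)*(t - 1)*(t + 4)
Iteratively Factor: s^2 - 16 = (s + 4)*(s - 4)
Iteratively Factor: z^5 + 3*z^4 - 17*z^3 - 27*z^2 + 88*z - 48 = (z + 4)*(z^4 - z^3 - 13*z^2 + 25*z - 12) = (z - 1)*(z + 4)*(z^3 - 13*z + 12) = (z - 1)^2*(z + 4)*(z^2 + z - 12) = (z - 1)^2*(z + 4)^2*(z - 3)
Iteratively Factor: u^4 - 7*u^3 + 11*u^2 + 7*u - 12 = (u - 1)*(u^3 - 6*u^2 + 5*u + 12) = (u - 3)*(u - 1)*(u^2 - 3*u - 4) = (u - 4)*(u - 3)*(u - 1)*(u + 1)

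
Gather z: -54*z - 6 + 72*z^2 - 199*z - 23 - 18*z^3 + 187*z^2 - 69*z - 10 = -18*z^3 + 259*z^2 - 322*z - 39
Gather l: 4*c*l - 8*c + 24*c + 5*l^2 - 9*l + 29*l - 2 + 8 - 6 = 16*c + 5*l^2 + l*(4*c + 20)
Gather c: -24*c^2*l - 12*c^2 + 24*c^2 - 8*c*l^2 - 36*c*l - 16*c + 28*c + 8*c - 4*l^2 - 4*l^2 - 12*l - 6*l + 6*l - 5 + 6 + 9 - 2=c^2*(12 - 24*l) + c*(-8*l^2 - 36*l + 20) - 8*l^2 - 12*l + 8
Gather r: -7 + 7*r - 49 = 7*r - 56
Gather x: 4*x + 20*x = 24*x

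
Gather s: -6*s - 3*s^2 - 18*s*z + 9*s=-3*s^2 + s*(3 - 18*z)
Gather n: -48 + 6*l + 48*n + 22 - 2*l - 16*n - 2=4*l + 32*n - 28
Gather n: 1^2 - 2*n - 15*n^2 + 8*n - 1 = -15*n^2 + 6*n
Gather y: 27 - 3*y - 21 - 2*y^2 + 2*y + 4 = -2*y^2 - y + 10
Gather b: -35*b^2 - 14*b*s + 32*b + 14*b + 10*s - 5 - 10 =-35*b^2 + b*(46 - 14*s) + 10*s - 15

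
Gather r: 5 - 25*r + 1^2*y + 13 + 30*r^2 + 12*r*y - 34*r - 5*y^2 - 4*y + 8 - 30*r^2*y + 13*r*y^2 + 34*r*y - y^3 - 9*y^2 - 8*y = r^2*(30 - 30*y) + r*(13*y^2 + 46*y - 59) - y^3 - 14*y^2 - 11*y + 26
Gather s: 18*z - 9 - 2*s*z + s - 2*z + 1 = s*(1 - 2*z) + 16*z - 8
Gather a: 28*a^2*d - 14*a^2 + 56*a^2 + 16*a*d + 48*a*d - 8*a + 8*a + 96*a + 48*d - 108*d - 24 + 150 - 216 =a^2*(28*d + 42) + a*(64*d + 96) - 60*d - 90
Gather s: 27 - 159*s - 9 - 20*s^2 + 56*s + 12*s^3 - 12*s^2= 12*s^3 - 32*s^2 - 103*s + 18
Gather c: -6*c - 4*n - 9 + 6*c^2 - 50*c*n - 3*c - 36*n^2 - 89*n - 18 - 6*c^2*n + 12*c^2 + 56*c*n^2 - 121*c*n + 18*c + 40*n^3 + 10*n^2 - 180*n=c^2*(18 - 6*n) + c*(56*n^2 - 171*n + 9) + 40*n^3 - 26*n^2 - 273*n - 27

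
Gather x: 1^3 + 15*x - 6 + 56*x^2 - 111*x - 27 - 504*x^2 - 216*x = -448*x^2 - 312*x - 32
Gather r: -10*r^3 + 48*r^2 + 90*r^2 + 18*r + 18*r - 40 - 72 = -10*r^3 + 138*r^2 + 36*r - 112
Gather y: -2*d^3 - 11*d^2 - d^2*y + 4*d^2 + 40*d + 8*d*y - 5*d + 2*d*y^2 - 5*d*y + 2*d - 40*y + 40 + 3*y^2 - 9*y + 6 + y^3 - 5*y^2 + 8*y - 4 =-2*d^3 - 7*d^2 + 37*d + y^3 + y^2*(2*d - 2) + y*(-d^2 + 3*d - 41) + 42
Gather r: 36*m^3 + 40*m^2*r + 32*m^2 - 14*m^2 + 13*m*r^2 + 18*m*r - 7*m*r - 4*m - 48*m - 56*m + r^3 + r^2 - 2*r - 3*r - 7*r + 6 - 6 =36*m^3 + 18*m^2 - 108*m + r^3 + r^2*(13*m + 1) + r*(40*m^2 + 11*m - 12)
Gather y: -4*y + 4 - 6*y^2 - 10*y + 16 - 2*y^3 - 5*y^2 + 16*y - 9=-2*y^3 - 11*y^2 + 2*y + 11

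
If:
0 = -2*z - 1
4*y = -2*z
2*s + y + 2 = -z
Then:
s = -7/8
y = 1/4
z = -1/2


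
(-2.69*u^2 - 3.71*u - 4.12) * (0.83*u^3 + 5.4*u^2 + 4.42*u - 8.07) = -2.2327*u^5 - 17.6053*u^4 - 35.3434*u^3 - 16.9379*u^2 + 11.7293*u + 33.2484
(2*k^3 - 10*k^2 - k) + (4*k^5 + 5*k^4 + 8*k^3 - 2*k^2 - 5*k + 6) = 4*k^5 + 5*k^4 + 10*k^3 - 12*k^2 - 6*k + 6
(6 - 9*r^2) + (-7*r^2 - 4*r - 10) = -16*r^2 - 4*r - 4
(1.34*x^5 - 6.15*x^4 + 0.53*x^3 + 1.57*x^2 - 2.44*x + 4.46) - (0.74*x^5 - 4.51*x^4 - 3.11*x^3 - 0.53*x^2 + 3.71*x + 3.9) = 0.6*x^5 - 1.64*x^4 + 3.64*x^3 + 2.1*x^2 - 6.15*x + 0.56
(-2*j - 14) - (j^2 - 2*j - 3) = -j^2 - 11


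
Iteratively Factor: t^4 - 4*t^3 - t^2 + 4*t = (t)*(t^3 - 4*t^2 - t + 4) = t*(t + 1)*(t^2 - 5*t + 4) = t*(t - 4)*(t + 1)*(t - 1)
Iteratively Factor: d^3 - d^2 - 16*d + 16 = (d + 4)*(d^2 - 5*d + 4) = (d - 4)*(d + 4)*(d - 1)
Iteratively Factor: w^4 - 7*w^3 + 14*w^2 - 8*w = (w - 4)*(w^3 - 3*w^2 + 2*w) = (w - 4)*(w - 2)*(w^2 - w) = w*(w - 4)*(w - 2)*(w - 1)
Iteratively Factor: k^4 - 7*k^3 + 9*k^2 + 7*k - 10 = (k + 1)*(k^3 - 8*k^2 + 17*k - 10) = (k - 5)*(k + 1)*(k^2 - 3*k + 2) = (k - 5)*(k - 1)*(k + 1)*(k - 2)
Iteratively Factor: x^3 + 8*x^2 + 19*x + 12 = (x + 4)*(x^2 + 4*x + 3) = (x + 3)*(x + 4)*(x + 1)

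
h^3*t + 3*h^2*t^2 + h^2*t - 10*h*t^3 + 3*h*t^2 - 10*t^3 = (h - 2*t)*(h + 5*t)*(h*t + t)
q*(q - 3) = q^2 - 3*q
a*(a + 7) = a^2 + 7*a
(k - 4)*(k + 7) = k^2 + 3*k - 28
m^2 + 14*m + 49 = (m + 7)^2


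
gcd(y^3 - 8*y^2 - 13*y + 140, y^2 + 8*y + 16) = y + 4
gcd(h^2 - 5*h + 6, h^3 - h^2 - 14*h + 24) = h^2 - 5*h + 6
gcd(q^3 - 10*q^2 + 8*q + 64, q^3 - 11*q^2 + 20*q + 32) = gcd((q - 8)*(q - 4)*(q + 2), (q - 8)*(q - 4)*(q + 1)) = q^2 - 12*q + 32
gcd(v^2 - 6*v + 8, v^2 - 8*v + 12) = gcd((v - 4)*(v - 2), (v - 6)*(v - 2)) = v - 2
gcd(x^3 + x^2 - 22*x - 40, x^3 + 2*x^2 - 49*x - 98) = x + 2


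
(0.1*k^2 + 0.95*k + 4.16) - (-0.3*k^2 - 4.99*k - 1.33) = 0.4*k^2 + 5.94*k + 5.49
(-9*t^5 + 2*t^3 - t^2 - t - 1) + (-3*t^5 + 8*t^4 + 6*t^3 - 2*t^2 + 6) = -12*t^5 + 8*t^4 + 8*t^3 - 3*t^2 - t + 5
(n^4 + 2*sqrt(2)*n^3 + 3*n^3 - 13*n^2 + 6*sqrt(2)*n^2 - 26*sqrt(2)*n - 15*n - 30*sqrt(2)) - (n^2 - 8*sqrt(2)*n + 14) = n^4 + 2*sqrt(2)*n^3 + 3*n^3 - 14*n^2 + 6*sqrt(2)*n^2 - 18*sqrt(2)*n - 15*n - 30*sqrt(2) - 14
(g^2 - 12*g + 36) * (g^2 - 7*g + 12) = g^4 - 19*g^3 + 132*g^2 - 396*g + 432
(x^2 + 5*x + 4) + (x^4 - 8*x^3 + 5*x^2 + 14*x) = x^4 - 8*x^3 + 6*x^2 + 19*x + 4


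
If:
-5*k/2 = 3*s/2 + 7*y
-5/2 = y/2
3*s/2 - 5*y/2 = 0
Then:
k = 19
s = -25/3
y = -5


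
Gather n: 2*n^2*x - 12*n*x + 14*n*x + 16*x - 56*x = 2*n^2*x + 2*n*x - 40*x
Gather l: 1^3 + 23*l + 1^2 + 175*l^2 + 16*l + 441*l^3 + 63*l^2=441*l^3 + 238*l^2 + 39*l + 2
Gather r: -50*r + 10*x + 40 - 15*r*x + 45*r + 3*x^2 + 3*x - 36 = r*(-15*x - 5) + 3*x^2 + 13*x + 4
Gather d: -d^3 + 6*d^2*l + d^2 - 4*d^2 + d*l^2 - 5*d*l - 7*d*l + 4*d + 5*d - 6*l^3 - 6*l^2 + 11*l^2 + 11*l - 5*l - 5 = -d^3 + d^2*(6*l - 3) + d*(l^2 - 12*l + 9) - 6*l^3 + 5*l^2 + 6*l - 5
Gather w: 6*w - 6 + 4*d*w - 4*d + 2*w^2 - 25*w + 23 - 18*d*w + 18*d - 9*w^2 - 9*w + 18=14*d - 7*w^2 + w*(-14*d - 28) + 35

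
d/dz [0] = 0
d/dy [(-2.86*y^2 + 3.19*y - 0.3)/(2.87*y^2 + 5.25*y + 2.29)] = (-24.1703*y^2 - 11.3768*y + 8.8801)/(8.2369*y^4 + 30.135*y^3 + 40.7071*y^2 + 24.045*y + 5.2441)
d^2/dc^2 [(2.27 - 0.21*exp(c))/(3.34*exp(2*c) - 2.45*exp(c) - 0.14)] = (-2.342676*exp(4*c) + 99.574418*exp(3*c) - 56.315406*exp(2*c) + 17.943513*exp(c) - 0.782726)*exp(c)/(37.259704*exp(6*c) - 81.99366*exp(5*c) + 55.459698*exp(4*c) - 7.832405*exp(3*c) - 2.324658*exp(2*c) - 0.14406*exp(c) - 0.002744)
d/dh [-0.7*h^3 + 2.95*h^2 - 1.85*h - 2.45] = -2.1*h^2 + 5.9*h - 1.85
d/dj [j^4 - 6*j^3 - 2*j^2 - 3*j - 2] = 4*j^3 - 18*j^2 - 4*j - 3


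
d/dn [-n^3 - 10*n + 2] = -3*n^2 - 10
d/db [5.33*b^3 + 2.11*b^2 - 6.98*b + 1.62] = 15.99*b^2 + 4.22*b - 6.98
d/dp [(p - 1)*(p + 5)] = 2*p + 4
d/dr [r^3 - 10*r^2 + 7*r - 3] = 3*r^2 - 20*r + 7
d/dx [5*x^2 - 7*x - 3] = 10*x - 7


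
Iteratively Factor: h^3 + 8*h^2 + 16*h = (h + 4)*(h^2 + 4*h) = (h + 4)^2*(h)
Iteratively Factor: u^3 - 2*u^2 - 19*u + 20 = (u + 4)*(u^2 - 6*u + 5) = (u - 1)*(u + 4)*(u - 5)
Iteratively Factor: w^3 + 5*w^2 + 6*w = (w + 3)*(w^2 + 2*w) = (w + 2)*(w + 3)*(w)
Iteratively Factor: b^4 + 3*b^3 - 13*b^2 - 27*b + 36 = (b - 1)*(b^3 + 4*b^2 - 9*b - 36) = (b - 3)*(b - 1)*(b^2 + 7*b + 12) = (b - 3)*(b - 1)*(b + 4)*(b + 3)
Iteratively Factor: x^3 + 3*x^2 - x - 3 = (x + 1)*(x^2 + 2*x - 3) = (x + 1)*(x + 3)*(x - 1)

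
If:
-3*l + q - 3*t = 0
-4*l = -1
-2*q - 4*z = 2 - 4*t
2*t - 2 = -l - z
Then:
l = 1/4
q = 6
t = 7/4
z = -7/4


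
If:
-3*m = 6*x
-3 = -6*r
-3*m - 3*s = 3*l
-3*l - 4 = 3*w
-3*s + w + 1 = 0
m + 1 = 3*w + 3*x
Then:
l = -95/24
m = 11/4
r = 1/2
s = 29/24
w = 21/8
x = -11/8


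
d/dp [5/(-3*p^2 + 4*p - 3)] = 10*(3*p - 2)/(3*p^2 - 4*p + 3)^2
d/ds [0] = 0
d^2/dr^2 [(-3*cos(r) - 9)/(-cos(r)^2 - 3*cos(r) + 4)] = 3*(-9*(1 - cos(2*r))^2*cos(r) - 9*(1 - cos(2*r))^2 - 41*cos(r) - 174*cos(2*r) - 57*cos(3*r) + 2*cos(5*r) + 270)/(4*(cos(r) - 1)^3*(cos(r) + 4)^3)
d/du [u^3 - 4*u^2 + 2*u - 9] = 3*u^2 - 8*u + 2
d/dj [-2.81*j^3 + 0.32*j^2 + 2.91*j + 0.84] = -8.43*j^2 + 0.64*j + 2.91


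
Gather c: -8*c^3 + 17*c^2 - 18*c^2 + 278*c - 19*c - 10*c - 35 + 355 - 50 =-8*c^3 - c^2 + 249*c + 270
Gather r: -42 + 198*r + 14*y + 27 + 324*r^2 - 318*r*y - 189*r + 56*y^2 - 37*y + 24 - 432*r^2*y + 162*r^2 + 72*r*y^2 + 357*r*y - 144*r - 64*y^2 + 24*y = r^2*(486 - 432*y) + r*(72*y^2 + 39*y - 135) - 8*y^2 + y + 9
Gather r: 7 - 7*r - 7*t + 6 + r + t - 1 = -6*r - 6*t + 12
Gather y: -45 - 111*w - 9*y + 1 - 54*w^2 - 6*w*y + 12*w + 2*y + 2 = -54*w^2 - 99*w + y*(-6*w - 7) - 42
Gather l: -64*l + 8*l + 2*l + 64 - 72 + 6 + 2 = -54*l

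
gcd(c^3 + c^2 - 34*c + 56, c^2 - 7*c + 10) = c - 2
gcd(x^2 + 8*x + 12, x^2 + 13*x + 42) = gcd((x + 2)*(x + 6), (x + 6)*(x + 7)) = x + 6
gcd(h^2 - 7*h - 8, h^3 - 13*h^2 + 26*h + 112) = h - 8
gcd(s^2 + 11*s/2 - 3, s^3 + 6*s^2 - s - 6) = s + 6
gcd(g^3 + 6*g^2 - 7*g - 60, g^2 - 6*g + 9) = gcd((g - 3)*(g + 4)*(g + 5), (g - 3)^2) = g - 3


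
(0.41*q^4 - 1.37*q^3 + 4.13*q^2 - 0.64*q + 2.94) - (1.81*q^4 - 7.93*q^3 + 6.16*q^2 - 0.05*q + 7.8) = -1.4*q^4 + 6.56*q^3 - 2.03*q^2 - 0.59*q - 4.86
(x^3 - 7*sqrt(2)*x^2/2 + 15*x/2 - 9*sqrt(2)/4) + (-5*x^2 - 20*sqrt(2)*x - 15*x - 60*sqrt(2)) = x^3 - 5*x^2 - 7*sqrt(2)*x^2/2 - 20*sqrt(2)*x - 15*x/2 - 249*sqrt(2)/4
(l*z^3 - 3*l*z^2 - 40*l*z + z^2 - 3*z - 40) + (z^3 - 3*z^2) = l*z^3 - 3*l*z^2 - 40*l*z + z^3 - 2*z^2 - 3*z - 40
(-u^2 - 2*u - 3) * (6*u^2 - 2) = -6*u^4 - 12*u^3 - 16*u^2 + 4*u + 6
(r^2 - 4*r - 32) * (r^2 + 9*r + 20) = r^4 + 5*r^3 - 48*r^2 - 368*r - 640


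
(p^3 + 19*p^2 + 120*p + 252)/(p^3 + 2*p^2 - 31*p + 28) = (p^2 + 12*p + 36)/(p^2 - 5*p + 4)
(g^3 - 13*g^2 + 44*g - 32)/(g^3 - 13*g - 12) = (g^2 - 9*g + 8)/(g^2 + 4*g + 3)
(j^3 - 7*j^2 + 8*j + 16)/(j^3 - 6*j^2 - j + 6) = (j^2 - 8*j + 16)/(j^2 - 7*j + 6)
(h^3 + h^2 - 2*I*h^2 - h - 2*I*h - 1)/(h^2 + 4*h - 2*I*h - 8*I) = (h^3 + h^2*(1 - 2*I) - h*(1 + 2*I) - 1)/(h^2 + 2*h*(2 - I) - 8*I)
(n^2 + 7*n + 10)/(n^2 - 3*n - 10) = (n + 5)/(n - 5)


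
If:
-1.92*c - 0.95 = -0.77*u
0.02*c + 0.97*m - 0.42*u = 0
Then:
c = 0.401041666666667*u - 0.494791666666667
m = 0.424720790378007*u + 0.0102018900343643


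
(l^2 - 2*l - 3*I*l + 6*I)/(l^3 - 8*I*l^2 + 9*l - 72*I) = (l - 2)/(l^2 - 5*I*l + 24)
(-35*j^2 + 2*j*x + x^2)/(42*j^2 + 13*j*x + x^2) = (-5*j + x)/(6*j + x)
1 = 1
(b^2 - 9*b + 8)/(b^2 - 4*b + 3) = (b - 8)/(b - 3)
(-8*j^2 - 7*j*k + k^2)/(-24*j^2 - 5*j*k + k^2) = (j + k)/(3*j + k)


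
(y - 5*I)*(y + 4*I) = y^2 - I*y + 20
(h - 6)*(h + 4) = h^2 - 2*h - 24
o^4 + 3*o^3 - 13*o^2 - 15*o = o*(o - 3)*(o + 1)*(o + 5)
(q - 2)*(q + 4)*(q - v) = q^3 - q^2*v + 2*q^2 - 2*q*v - 8*q + 8*v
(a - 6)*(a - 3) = a^2 - 9*a + 18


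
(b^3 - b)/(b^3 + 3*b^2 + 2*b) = (b - 1)/(b + 2)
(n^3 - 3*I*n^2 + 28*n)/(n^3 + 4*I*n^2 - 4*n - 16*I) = n*(n - 7*I)/(n^2 - 4)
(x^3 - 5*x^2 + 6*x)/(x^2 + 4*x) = (x^2 - 5*x + 6)/(x + 4)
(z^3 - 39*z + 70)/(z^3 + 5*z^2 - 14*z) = (z - 5)/z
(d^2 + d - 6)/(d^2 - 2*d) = (d + 3)/d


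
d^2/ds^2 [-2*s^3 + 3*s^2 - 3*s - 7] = 6 - 12*s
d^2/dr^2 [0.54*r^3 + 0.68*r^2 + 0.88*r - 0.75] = 3.24*r + 1.36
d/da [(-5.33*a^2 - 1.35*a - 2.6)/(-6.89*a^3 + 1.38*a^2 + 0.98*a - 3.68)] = (-36.7237*a^4 - 18.603*a^3 - 57.1024*a^2 + 46.4048*a + 7.516)/(47.4721*a^6 - 19.0164*a^5 - 11.6*a^4 + 53.4152*a^3 - 9.1964*a^2 - 7.2128*a + 13.5424)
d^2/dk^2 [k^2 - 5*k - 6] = 2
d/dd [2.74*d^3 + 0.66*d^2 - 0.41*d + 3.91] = 8.22*d^2 + 1.32*d - 0.41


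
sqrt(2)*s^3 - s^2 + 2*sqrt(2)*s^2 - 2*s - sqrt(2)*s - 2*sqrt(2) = (s + 2)*(s - sqrt(2))*(sqrt(2)*s + 1)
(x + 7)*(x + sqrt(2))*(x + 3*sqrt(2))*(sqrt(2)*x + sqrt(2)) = sqrt(2)*x^4 + 8*x^3 + 8*sqrt(2)*x^3 + 13*sqrt(2)*x^2 + 64*x^2 + 56*x + 48*sqrt(2)*x + 42*sqrt(2)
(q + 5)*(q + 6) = q^2 + 11*q + 30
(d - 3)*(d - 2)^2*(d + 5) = d^4 - 2*d^3 - 19*d^2 + 68*d - 60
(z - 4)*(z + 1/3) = z^2 - 11*z/3 - 4/3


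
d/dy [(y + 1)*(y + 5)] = 2*y + 6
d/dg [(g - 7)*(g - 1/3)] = 2*g - 22/3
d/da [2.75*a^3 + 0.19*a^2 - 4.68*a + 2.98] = 8.25*a^2 + 0.38*a - 4.68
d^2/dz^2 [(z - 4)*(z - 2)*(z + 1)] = 6*z - 10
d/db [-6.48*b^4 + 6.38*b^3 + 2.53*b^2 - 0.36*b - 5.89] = -25.92*b^3 + 19.14*b^2 + 5.06*b - 0.36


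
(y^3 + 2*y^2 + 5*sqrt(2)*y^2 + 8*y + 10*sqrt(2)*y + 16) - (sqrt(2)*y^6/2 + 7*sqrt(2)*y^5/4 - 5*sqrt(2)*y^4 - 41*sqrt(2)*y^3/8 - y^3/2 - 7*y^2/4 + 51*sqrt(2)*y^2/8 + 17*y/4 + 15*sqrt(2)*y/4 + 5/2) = -sqrt(2)*y^6/2 - 7*sqrt(2)*y^5/4 + 5*sqrt(2)*y^4 + 3*y^3/2 + 41*sqrt(2)*y^3/8 - 11*sqrt(2)*y^2/8 + 15*y^2/4 + 15*y/4 + 25*sqrt(2)*y/4 + 27/2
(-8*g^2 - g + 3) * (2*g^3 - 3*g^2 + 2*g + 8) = -16*g^5 + 22*g^4 - 7*g^3 - 75*g^2 - 2*g + 24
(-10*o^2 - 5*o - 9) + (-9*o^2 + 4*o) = -19*o^2 - o - 9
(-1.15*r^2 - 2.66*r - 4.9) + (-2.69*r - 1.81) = -1.15*r^2 - 5.35*r - 6.71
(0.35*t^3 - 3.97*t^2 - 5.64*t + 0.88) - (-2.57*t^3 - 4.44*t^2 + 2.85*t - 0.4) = 2.92*t^3 + 0.47*t^2 - 8.49*t + 1.28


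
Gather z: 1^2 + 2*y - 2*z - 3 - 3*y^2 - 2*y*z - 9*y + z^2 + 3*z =-3*y^2 - 7*y + z^2 + z*(1 - 2*y) - 2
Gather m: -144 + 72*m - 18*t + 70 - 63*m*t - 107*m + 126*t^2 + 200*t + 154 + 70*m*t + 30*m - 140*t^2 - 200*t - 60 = m*(7*t - 5) - 14*t^2 - 18*t + 20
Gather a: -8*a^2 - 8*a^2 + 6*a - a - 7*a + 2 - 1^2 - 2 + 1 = -16*a^2 - 2*a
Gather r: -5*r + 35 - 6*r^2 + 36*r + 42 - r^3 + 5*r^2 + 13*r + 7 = -r^3 - r^2 + 44*r + 84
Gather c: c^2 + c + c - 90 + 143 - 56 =c^2 + 2*c - 3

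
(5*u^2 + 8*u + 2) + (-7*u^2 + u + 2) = -2*u^2 + 9*u + 4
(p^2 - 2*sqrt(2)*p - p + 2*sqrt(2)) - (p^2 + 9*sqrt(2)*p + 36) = -11*sqrt(2)*p - p - 36 + 2*sqrt(2)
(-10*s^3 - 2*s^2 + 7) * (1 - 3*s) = 30*s^4 - 4*s^3 - 2*s^2 - 21*s + 7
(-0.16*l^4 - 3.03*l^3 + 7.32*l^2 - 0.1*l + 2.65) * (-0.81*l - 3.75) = 0.1296*l^5 + 3.0543*l^4 + 5.4333*l^3 - 27.369*l^2 - 1.7715*l - 9.9375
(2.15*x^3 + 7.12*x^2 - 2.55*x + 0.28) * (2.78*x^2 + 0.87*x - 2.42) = 5.977*x^5 + 21.6641*x^4 - 6.0976*x^3 - 18.6705*x^2 + 6.4146*x - 0.6776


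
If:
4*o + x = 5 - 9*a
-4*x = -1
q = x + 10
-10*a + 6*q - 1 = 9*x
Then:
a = 233/40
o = -1907/160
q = 41/4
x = 1/4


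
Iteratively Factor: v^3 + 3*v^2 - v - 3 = (v + 1)*(v^2 + 2*v - 3) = (v + 1)*(v + 3)*(v - 1)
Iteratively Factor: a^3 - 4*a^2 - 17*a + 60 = (a + 4)*(a^2 - 8*a + 15) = (a - 3)*(a + 4)*(a - 5)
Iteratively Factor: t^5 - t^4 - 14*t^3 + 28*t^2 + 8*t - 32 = (t + 4)*(t^4 - 5*t^3 + 6*t^2 + 4*t - 8) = (t - 2)*(t + 4)*(t^3 - 3*t^2 + 4) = (t - 2)^2*(t + 4)*(t^2 - t - 2) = (t - 2)^2*(t + 1)*(t + 4)*(t - 2)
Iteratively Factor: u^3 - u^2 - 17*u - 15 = (u - 5)*(u^2 + 4*u + 3) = (u - 5)*(u + 1)*(u + 3)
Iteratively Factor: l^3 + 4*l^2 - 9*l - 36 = (l - 3)*(l^2 + 7*l + 12) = (l - 3)*(l + 3)*(l + 4)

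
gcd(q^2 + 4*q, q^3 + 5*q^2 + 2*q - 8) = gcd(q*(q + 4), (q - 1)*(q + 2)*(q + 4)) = q + 4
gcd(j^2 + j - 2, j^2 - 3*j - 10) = j + 2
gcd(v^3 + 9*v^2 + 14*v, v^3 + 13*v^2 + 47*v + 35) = v + 7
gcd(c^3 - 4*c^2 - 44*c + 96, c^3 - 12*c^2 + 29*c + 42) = 1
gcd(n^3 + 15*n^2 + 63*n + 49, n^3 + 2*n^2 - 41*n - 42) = n^2 + 8*n + 7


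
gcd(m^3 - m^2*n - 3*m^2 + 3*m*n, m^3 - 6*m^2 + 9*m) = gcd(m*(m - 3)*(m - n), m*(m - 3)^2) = m^2 - 3*m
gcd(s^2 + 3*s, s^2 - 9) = s + 3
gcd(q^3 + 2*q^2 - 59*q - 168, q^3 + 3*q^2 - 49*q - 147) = q^2 + 10*q + 21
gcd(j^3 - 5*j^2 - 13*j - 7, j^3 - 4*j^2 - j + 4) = j + 1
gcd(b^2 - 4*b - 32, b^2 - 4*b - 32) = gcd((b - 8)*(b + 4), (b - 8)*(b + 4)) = b^2 - 4*b - 32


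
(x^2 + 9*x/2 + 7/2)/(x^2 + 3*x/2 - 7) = (x + 1)/(x - 2)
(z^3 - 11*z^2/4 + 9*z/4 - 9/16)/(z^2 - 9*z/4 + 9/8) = z - 1/2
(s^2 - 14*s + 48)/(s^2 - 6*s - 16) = (s - 6)/(s + 2)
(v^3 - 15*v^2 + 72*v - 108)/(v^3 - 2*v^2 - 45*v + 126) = (v - 6)/(v + 7)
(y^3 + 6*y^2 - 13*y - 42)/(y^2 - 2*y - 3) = (y^2 + 9*y + 14)/(y + 1)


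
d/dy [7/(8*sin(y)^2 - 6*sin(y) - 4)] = 7*(3 - 8*sin(y))*cos(y)/(2*(3*sin(y) + 2*cos(2*y))^2)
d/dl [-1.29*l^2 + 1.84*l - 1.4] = 1.84 - 2.58*l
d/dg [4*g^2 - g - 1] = 8*g - 1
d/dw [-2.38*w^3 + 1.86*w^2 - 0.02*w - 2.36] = -7.14*w^2 + 3.72*w - 0.02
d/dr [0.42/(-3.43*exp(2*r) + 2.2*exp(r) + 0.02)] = (2.8812*exp(r) - 0.924)*exp(r)/(-3.43*exp(2*r) + 2.2*exp(r) + 0.02)^2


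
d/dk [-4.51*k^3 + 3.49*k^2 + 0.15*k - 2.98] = -13.53*k^2 + 6.98*k + 0.15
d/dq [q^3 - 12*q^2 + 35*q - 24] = 3*q^2 - 24*q + 35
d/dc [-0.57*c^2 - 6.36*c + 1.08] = -1.14*c - 6.36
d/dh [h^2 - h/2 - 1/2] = 2*h - 1/2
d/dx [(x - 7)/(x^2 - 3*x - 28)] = -1/(x^2 + 8*x + 16)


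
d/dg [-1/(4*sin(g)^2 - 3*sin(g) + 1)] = (8*sin(g) - 3)*cos(g)/(4*sin(g)^2 - 3*sin(g) + 1)^2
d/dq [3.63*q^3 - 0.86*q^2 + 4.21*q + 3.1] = 10.89*q^2 - 1.72*q + 4.21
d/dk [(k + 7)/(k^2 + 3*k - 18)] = (k^2 + 3*k - (k + 7)*(2*k + 3) - 18)/(k^2 + 3*k - 18)^2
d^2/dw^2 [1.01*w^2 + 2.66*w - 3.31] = 2.02000000000000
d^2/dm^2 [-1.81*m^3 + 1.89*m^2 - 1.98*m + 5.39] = 3.78 - 10.86*m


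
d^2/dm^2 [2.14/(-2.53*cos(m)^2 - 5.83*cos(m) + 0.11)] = (54.791704*(1 - cos(m)^2)^2 + 94.694358*cos(m)^3 + 102.514346*cos(m)^2 - 188.016334*cos(m) - 201.45532)/(2.53*cos(m)^2 + 5.83*cos(m) - 0.11)^3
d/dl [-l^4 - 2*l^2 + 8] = 4*l*(-l^2 - 1)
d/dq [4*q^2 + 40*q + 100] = 8*q + 40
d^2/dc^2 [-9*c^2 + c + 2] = -18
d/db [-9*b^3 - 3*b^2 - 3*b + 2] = -27*b^2 - 6*b - 3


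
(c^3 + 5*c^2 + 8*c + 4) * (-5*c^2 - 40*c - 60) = -5*c^5 - 65*c^4 - 300*c^3 - 640*c^2 - 640*c - 240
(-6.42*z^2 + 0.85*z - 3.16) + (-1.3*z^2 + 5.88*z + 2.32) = -7.72*z^2 + 6.73*z - 0.84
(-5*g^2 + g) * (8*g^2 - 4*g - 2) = -40*g^4 + 28*g^3 + 6*g^2 - 2*g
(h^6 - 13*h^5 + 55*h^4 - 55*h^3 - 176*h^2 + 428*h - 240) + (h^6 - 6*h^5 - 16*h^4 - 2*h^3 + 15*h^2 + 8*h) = 2*h^6 - 19*h^5 + 39*h^4 - 57*h^3 - 161*h^2 + 436*h - 240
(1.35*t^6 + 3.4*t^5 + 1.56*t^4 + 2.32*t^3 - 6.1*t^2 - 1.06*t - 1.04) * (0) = 0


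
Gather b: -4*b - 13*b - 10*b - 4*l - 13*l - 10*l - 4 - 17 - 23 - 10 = -27*b - 27*l - 54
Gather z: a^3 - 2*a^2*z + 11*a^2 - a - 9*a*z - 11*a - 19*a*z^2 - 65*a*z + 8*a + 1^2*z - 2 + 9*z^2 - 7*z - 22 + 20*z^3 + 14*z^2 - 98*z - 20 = a^3 + 11*a^2 - 4*a + 20*z^3 + z^2*(23 - 19*a) + z*(-2*a^2 - 74*a - 104) - 44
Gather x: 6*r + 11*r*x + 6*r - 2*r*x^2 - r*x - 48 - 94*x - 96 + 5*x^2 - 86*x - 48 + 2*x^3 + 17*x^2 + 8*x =12*r + 2*x^3 + x^2*(22 - 2*r) + x*(10*r - 172) - 192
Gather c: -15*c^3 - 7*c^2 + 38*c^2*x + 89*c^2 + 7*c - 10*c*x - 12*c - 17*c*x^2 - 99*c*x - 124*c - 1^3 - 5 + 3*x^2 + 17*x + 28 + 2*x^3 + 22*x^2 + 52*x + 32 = -15*c^3 + c^2*(38*x + 82) + c*(-17*x^2 - 109*x - 129) + 2*x^3 + 25*x^2 + 69*x + 54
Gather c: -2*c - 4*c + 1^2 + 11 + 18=30 - 6*c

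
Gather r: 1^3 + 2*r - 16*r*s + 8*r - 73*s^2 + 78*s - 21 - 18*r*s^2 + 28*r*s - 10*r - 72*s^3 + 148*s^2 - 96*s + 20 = r*(-18*s^2 + 12*s) - 72*s^3 + 75*s^2 - 18*s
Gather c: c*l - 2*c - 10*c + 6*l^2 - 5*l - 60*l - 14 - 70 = c*(l - 12) + 6*l^2 - 65*l - 84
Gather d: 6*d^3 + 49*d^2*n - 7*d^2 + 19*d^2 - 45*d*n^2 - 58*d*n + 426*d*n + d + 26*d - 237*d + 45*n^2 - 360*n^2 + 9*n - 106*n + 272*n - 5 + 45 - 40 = 6*d^3 + d^2*(49*n + 12) + d*(-45*n^2 + 368*n - 210) - 315*n^2 + 175*n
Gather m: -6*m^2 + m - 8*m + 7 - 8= -6*m^2 - 7*m - 1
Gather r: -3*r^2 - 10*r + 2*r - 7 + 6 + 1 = -3*r^2 - 8*r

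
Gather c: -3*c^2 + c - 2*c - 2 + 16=-3*c^2 - c + 14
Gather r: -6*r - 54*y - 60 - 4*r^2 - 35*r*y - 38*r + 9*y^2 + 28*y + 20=-4*r^2 + r*(-35*y - 44) + 9*y^2 - 26*y - 40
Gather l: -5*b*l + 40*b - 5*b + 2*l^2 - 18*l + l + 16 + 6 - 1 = 35*b + 2*l^2 + l*(-5*b - 17) + 21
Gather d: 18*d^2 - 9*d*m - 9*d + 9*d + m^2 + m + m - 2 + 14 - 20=18*d^2 - 9*d*m + m^2 + 2*m - 8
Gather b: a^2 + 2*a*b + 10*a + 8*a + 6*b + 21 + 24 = a^2 + 18*a + b*(2*a + 6) + 45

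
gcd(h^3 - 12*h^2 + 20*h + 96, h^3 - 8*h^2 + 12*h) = h - 6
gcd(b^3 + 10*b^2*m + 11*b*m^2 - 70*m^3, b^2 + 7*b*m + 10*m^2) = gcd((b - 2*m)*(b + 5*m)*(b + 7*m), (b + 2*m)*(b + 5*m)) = b + 5*m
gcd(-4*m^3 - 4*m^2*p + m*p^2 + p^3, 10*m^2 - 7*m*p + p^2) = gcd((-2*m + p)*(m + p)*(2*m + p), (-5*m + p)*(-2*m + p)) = -2*m + p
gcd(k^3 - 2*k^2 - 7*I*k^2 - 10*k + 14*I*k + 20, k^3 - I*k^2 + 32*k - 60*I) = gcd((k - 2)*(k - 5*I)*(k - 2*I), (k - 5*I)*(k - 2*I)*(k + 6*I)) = k^2 - 7*I*k - 10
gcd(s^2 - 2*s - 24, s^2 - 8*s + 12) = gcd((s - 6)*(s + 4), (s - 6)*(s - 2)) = s - 6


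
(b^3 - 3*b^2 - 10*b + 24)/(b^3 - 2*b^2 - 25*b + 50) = (b^2 - b - 12)/(b^2 - 25)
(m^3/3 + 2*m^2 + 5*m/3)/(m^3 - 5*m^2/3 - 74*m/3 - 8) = m*(m^2 + 6*m + 5)/(3*m^3 - 5*m^2 - 74*m - 24)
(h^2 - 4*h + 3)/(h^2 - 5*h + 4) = (h - 3)/(h - 4)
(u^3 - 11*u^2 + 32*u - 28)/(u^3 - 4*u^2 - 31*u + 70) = (u - 2)/(u + 5)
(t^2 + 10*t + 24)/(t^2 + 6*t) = (t + 4)/t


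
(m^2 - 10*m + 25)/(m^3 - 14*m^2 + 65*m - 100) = 1/(m - 4)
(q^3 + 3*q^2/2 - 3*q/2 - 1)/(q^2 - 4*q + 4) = (2*q^3 + 3*q^2 - 3*q - 2)/(2*(q^2 - 4*q + 4))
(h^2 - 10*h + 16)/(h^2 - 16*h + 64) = (h - 2)/(h - 8)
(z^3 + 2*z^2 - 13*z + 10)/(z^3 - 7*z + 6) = (z + 5)/(z + 3)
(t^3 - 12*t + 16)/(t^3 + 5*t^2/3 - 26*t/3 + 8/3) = 3*(t - 2)/(3*t - 1)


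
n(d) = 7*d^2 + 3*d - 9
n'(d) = 14*d + 3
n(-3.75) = 78.19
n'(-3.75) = -49.50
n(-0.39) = -9.11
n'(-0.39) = -2.46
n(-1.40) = 0.52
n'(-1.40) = -16.60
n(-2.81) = 37.84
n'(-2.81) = -36.34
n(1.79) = 18.80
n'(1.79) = 28.06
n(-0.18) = -9.31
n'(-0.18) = 0.48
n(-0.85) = -6.49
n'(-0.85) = -8.90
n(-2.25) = 19.69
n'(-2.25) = -28.50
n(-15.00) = 1521.00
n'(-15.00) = -207.00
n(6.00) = 261.00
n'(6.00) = 87.00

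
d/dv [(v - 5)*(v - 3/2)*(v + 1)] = 3*v^2 - 11*v + 1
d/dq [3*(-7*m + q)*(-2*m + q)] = -27*m + 6*q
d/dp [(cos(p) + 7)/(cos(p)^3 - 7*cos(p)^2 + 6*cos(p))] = 2*(cos(p)^3 + 7*cos(p)^2 - 49*cos(p) + 21)*sin(p)/((cos(p) - 6)^2*(cos(p) - 1)^2*cos(p)^2)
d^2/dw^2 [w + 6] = 0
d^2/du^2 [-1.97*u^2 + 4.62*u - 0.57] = -3.94000000000000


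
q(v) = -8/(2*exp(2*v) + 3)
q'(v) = 32*exp(2*v)/(2*exp(2*v) + 3)^2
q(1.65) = -0.14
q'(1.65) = 0.26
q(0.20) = -1.34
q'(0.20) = 1.33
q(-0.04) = -1.65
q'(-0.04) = 1.26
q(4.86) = -0.00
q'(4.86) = 0.00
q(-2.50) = -2.65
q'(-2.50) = 0.02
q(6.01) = -0.00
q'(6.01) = 0.00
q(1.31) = -0.26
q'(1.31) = 0.47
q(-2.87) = -2.66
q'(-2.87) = 0.01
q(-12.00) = -2.67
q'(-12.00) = 0.00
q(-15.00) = -2.67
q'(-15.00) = 0.00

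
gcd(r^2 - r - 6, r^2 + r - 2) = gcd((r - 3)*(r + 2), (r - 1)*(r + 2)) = r + 2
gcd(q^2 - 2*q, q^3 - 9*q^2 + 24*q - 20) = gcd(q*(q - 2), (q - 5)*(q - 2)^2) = q - 2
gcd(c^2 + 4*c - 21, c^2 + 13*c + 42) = c + 7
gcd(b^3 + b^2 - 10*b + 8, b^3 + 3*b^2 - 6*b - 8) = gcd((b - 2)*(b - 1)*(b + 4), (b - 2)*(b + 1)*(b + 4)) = b^2 + 2*b - 8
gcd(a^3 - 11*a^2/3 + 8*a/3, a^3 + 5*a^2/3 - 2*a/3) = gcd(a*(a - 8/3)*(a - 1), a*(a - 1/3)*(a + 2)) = a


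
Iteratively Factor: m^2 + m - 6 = (m + 3)*(m - 2)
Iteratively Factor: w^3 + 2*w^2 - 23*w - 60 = (w + 4)*(w^2 - 2*w - 15) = (w + 3)*(w + 4)*(w - 5)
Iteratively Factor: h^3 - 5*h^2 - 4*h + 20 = (h - 5)*(h^2 - 4) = (h - 5)*(h + 2)*(h - 2)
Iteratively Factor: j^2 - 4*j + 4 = (j - 2)*(j - 2)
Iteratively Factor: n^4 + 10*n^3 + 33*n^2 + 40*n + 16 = (n + 4)*(n^3 + 6*n^2 + 9*n + 4) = (n + 4)^2*(n^2 + 2*n + 1) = (n + 1)*(n + 4)^2*(n + 1)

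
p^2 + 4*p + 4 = (p + 2)^2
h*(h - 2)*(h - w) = h^3 - h^2*w - 2*h^2 + 2*h*w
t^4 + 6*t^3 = t^3*(t + 6)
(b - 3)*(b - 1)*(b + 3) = b^3 - b^2 - 9*b + 9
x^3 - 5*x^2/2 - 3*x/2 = x*(x - 3)*(x + 1/2)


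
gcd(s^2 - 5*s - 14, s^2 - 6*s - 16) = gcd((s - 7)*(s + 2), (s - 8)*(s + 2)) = s + 2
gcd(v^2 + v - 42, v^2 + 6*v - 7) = v + 7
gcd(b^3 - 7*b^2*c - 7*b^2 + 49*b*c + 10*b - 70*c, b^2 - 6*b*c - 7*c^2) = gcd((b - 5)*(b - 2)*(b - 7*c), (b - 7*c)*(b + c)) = b - 7*c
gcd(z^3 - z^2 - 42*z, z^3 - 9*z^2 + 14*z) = z^2 - 7*z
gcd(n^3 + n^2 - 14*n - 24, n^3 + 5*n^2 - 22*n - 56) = n^2 - 2*n - 8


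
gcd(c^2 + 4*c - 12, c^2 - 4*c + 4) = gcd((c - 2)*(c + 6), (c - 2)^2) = c - 2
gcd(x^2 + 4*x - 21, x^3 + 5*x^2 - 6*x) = 1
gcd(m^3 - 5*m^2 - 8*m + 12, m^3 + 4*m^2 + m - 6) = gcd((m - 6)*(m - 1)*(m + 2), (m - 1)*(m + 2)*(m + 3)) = m^2 + m - 2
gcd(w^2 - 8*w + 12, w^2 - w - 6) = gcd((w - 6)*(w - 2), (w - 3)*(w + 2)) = 1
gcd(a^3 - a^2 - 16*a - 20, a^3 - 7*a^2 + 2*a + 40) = a^2 - 3*a - 10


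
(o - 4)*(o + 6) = o^2 + 2*o - 24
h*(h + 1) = h^2 + h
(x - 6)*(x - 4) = x^2 - 10*x + 24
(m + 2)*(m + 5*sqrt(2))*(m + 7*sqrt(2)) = m^3 + 2*m^2 + 12*sqrt(2)*m^2 + 24*sqrt(2)*m + 70*m + 140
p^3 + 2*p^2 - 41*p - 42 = (p - 6)*(p + 1)*(p + 7)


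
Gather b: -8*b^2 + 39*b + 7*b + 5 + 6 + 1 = -8*b^2 + 46*b + 12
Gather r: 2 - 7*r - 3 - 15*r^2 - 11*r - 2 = -15*r^2 - 18*r - 3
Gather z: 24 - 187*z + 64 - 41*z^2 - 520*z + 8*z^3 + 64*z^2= 8*z^3 + 23*z^2 - 707*z + 88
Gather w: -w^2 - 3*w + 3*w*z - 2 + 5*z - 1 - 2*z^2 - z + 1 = -w^2 + w*(3*z - 3) - 2*z^2 + 4*z - 2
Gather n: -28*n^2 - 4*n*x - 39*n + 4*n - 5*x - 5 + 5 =-28*n^2 + n*(-4*x - 35) - 5*x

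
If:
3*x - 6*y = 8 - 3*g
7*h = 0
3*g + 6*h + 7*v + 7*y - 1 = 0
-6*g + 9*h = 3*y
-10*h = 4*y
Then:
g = 0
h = 0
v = 1/7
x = 8/3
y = 0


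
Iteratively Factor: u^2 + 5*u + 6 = (u + 3)*(u + 2)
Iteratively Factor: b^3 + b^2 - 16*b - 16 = (b + 1)*(b^2 - 16) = (b + 1)*(b + 4)*(b - 4)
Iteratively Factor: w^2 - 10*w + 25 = (w - 5)*(w - 5)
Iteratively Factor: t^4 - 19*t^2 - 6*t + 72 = (t + 3)*(t^3 - 3*t^2 - 10*t + 24) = (t - 4)*(t + 3)*(t^2 + t - 6) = (t - 4)*(t - 2)*(t + 3)*(t + 3)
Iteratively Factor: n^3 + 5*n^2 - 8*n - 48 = (n - 3)*(n^2 + 8*n + 16) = (n - 3)*(n + 4)*(n + 4)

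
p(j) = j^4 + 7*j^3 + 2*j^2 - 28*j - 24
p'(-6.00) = -160.00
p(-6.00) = 0.00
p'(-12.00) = -3964.00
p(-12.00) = 9240.00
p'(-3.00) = 41.00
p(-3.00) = -30.00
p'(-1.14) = -11.19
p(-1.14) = 1.84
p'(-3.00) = 41.00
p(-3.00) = -30.00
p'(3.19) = 328.31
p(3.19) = 237.82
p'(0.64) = -15.79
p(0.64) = -39.10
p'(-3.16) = 42.84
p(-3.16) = -36.72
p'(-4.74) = -1.13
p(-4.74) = -87.03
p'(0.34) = -24.06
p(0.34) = -33.00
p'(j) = 4*j^3 + 21*j^2 + 4*j - 28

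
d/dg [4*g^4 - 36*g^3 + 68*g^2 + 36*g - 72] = 16*g^3 - 108*g^2 + 136*g + 36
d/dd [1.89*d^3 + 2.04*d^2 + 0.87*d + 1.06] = 5.67*d^2 + 4.08*d + 0.87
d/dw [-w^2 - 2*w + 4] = -2*w - 2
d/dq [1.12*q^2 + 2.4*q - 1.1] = 2.24*q + 2.4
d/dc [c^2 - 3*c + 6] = 2*c - 3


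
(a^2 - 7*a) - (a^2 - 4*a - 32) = 32 - 3*a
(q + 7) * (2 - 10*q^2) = -10*q^3 - 70*q^2 + 2*q + 14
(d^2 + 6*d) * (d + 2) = d^3 + 8*d^2 + 12*d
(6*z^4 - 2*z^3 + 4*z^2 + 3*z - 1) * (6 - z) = -6*z^5 + 38*z^4 - 16*z^3 + 21*z^2 + 19*z - 6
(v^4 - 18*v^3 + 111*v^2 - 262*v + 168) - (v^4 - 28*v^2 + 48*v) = -18*v^3 + 139*v^2 - 310*v + 168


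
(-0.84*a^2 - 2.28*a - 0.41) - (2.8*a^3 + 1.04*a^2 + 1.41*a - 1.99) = -2.8*a^3 - 1.88*a^2 - 3.69*a + 1.58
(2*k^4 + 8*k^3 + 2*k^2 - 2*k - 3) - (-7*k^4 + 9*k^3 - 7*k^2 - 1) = 9*k^4 - k^3 + 9*k^2 - 2*k - 2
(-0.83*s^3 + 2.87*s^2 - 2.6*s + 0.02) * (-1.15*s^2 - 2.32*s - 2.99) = 0.9545*s^5 - 1.3749*s^4 - 1.1867*s^3 - 2.5723*s^2 + 7.7276*s - 0.0598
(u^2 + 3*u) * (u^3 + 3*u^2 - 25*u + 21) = u^5 + 6*u^4 - 16*u^3 - 54*u^2 + 63*u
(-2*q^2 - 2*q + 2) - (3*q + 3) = -2*q^2 - 5*q - 1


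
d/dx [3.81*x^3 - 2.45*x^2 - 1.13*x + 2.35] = 11.43*x^2 - 4.9*x - 1.13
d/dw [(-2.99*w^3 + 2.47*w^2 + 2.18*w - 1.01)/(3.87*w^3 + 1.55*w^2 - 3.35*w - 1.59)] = (-14.1934*w^4 + 3.1598*w^3 + 14.3349*w^2 - 4.7236*w - 6.8497)/(14.9769*w^6 + 11.997*w^5 - 23.5265*w^4 - 22.6916*w^3 + 6.2935*w^2 + 10.653*w + 2.5281)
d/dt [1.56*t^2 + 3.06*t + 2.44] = 3.12*t + 3.06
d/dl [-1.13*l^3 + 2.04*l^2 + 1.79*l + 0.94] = -3.39*l^2 + 4.08*l + 1.79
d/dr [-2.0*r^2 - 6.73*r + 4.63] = -4.0*r - 6.73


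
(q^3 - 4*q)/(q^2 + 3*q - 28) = q*(q^2 - 4)/(q^2 + 3*q - 28)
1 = 1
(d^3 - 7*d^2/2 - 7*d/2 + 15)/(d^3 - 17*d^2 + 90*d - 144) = (d^2 - d/2 - 5)/(d^2 - 14*d + 48)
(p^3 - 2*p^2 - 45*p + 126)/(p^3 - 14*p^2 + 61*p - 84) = (p^2 + p - 42)/(p^2 - 11*p + 28)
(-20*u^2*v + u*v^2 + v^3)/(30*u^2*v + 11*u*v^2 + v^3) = (-4*u + v)/(6*u + v)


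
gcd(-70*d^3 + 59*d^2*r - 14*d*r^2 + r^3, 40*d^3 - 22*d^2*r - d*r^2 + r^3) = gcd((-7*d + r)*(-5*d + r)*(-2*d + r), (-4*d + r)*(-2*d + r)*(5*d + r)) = -2*d + r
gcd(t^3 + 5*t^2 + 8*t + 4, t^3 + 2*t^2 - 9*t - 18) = t + 2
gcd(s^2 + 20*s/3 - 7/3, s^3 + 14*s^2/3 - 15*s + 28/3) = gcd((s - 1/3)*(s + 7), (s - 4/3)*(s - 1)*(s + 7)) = s + 7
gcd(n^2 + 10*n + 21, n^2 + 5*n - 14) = n + 7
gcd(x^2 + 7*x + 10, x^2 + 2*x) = x + 2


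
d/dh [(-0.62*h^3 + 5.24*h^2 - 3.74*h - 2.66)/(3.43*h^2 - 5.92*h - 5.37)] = (-2.1266*h^4 + 7.34079999999999*h^3 - 8.20440000000001*h^2 - 38.03*h + 4.3366)/(11.7649*h^4 - 40.6112*h^3 - 1.7918*h^2 + 63.5808*h + 28.8369)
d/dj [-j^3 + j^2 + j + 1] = -3*j^2 + 2*j + 1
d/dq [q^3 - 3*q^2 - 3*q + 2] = 3*q^2 - 6*q - 3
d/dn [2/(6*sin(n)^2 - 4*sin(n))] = 2*(-3/tan(n) + cos(n)/sin(n)^2)/(3*sin(n) - 2)^2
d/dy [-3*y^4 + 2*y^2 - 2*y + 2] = -12*y^3 + 4*y - 2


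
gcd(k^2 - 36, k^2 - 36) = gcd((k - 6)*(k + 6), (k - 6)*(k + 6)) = k^2 - 36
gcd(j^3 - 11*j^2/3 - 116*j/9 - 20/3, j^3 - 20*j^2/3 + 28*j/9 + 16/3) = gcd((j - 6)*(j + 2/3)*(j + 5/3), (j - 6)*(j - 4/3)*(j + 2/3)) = j^2 - 16*j/3 - 4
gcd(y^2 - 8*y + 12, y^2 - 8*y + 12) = y^2 - 8*y + 12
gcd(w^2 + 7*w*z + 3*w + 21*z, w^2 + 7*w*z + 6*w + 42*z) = w + 7*z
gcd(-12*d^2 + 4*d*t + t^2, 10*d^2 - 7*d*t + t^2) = -2*d + t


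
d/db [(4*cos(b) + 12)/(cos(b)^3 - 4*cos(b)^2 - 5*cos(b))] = 2*(-45*cos(b) + 5*cos(2*b) + cos(3*b) - 25)*sin(b)/((cos(b) - 5)^2*(cos(b) + 1)^2*cos(b)^2)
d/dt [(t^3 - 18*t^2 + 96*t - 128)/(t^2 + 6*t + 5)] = (t^4 + 12*t^3 - 189*t^2 + 76*t + 1248)/(t^4 + 12*t^3 + 46*t^2 + 60*t + 25)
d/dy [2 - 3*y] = -3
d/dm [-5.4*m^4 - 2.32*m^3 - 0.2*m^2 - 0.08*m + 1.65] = -21.6*m^3 - 6.96*m^2 - 0.4*m - 0.08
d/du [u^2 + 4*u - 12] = 2*u + 4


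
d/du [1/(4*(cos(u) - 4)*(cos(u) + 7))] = (2*cos(u) + 3)*sin(u)/(4*(cos(u) - 4)^2*(cos(u) + 7)^2)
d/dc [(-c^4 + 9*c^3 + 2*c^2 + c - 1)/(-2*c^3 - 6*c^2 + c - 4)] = (2*c^6 + 12*c^5 - 53*c^4 + 38*c^3 - 106*c^2 - 28*c - 3)/(4*c^6 + 24*c^5 + 32*c^4 + 4*c^3 + 49*c^2 - 8*c + 16)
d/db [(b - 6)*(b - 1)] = 2*b - 7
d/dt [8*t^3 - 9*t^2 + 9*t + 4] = 24*t^2 - 18*t + 9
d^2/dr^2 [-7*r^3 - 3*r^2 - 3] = -42*r - 6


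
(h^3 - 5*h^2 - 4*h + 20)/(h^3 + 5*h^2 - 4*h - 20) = (h - 5)/(h + 5)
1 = 1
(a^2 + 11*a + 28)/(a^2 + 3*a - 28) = (a + 4)/(a - 4)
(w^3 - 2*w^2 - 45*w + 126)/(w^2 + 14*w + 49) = (w^2 - 9*w + 18)/(w + 7)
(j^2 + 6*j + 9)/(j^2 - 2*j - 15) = (j + 3)/(j - 5)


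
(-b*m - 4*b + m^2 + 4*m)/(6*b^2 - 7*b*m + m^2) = (-m - 4)/(6*b - m)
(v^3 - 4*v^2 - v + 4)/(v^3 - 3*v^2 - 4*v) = (v - 1)/v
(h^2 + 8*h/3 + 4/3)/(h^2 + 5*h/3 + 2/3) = (h + 2)/(h + 1)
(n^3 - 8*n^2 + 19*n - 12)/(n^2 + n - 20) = (n^2 - 4*n + 3)/(n + 5)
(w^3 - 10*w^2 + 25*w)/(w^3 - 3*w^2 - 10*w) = (w - 5)/(w + 2)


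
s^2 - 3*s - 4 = (s - 4)*(s + 1)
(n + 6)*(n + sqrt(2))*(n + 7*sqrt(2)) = n^3 + 6*n^2 + 8*sqrt(2)*n^2 + 14*n + 48*sqrt(2)*n + 84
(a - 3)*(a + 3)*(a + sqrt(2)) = a^3 + sqrt(2)*a^2 - 9*a - 9*sqrt(2)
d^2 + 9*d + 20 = (d + 4)*(d + 5)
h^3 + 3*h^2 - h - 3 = (h - 1)*(h + 1)*(h + 3)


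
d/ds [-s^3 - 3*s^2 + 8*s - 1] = -3*s^2 - 6*s + 8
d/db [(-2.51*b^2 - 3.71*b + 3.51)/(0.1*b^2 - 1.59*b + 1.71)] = (4.3619*b^2 - 9.2862*b - 0.7632)/(0.01*b^4 - 0.318*b^3 + 2.8701*b^2 - 5.4378*b + 2.9241)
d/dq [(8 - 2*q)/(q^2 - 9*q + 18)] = 2*(q^2 - 8*q + 18)/(q^4 - 18*q^3 + 117*q^2 - 324*q + 324)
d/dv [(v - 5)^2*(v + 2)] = (v - 5)*(3*v - 1)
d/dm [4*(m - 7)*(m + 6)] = 8*m - 4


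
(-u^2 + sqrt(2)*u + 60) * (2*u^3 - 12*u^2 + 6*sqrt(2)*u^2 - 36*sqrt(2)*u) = -2*u^5 - 4*sqrt(2)*u^4 + 12*u^4 + 24*sqrt(2)*u^3 + 132*u^3 - 792*u^2 + 360*sqrt(2)*u^2 - 2160*sqrt(2)*u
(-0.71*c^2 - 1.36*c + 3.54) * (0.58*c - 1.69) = -0.4118*c^3 + 0.4111*c^2 + 4.3516*c - 5.9826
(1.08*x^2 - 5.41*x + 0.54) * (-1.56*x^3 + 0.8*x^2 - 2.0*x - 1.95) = -1.6848*x^5 + 9.3036*x^4 - 7.3304*x^3 + 9.146*x^2 + 9.4695*x - 1.053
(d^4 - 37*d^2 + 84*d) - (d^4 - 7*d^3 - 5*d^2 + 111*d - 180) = 7*d^3 - 32*d^2 - 27*d + 180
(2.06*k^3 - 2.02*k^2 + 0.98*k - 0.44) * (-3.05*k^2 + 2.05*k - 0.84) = -6.283*k^5 + 10.384*k^4 - 8.8604*k^3 + 5.0478*k^2 - 1.7252*k + 0.3696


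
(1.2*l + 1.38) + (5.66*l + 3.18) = 6.86*l + 4.56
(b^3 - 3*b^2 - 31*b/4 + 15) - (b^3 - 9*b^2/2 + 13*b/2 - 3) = 3*b^2/2 - 57*b/4 + 18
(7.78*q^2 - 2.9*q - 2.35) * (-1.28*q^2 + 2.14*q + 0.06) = -9.9584*q^4 + 20.3612*q^3 - 2.7312*q^2 - 5.203*q - 0.141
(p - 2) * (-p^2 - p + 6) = -p^3 + p^2 + 8*p - 12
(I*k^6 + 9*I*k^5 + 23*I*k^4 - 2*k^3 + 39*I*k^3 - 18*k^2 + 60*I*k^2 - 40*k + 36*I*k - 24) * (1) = I*k^6 + 9*I*k^5 + 23*I*k^4 - 2*k^3 + 39*I*k^3 - 18*k^2 + 60*I*k^2 - 40*k + 36*I*k - 24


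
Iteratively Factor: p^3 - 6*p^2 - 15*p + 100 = (p - 5)*(p^2 - p - 20) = (p - 5)^2*(p + 4)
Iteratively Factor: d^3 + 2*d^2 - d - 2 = (d - 1)*(d^2 + 3*d + 2) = (d - 1)*(d + 2)*(d + 1)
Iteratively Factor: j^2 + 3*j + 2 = (j + 1)*(j + 2)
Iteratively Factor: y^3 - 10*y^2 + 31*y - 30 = (y - 2)*(y^2 - 8*y + 15) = (y - 5)*(y - 2)*(y - 3)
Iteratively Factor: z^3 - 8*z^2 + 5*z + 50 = (z + 2)*(z^2 - 10*z + 25) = (z - 5)*(z + 2)*(z - 5)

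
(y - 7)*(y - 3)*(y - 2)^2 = y^4 - 14*y^3 + 65*y^2 - 124*y + 84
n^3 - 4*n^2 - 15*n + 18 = (n - 6)*(n - 1)*(n + 3)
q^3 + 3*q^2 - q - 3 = (q - 1)*(q + 1)*(q + 3)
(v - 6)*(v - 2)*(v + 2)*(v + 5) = v^4 - v^3 - 34*v^2 + 4*v + 120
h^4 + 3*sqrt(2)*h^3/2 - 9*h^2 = h^2*(h - 3*sqrt(2)/2)*(h + 3*sqrt(2))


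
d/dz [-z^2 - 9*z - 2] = -2*z - 9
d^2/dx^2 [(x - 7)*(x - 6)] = 2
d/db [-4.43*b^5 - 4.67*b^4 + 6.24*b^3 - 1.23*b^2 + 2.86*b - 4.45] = -22.15*b^4 - 18.68*b^3 + 18.72*b^2 - 2.46*b + 2.86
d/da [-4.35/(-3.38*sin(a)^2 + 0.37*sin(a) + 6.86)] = (1.6095 - 29.406*sin(a))*cos(a)/(-3.38*sin(a)^2 + 0.37*sin(a) + 6.86)^2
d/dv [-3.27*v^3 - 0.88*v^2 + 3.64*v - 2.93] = -9.81*v^2 - 1.76*v + 3.64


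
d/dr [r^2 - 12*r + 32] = 2*r - 12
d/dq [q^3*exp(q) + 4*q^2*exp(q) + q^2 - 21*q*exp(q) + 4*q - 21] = q^3*exp(q) + 7*q^2*exp(q) - 13*q*exp(q) + 2*q - 21*exp(q) + 4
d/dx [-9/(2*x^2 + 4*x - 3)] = 36*(x + 1)/(2*x^2 + 4*x - 3)^2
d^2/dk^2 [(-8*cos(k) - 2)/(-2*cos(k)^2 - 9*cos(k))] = 2*(56*sin(k)^4/cos(k)^3 + 16*sin(k)^2 - 38 + 55/cos(k) + 108/cos(k)^2 + 106/cos(k)^3)/(2*cos(k) + 9)^3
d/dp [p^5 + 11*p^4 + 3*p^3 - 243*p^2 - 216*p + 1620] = 5*p^4 + 44*p^3 + 9*p^2 - 486*p - 216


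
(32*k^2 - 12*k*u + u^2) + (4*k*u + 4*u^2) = 32*k^2 - 8*k*u + 5*u^2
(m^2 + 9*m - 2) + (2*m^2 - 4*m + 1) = 3*m^2 + 5*m - 1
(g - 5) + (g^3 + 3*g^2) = g^3 + 3*g^2 + g - 5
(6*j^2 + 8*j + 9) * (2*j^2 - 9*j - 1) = 12*j^4 - 38*j^3 - 60*j^2 - 89*j - 9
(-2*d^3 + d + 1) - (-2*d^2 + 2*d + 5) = -2*d^3 + 2*d^2 - d - 4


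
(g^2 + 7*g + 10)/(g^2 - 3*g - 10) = (g + 5)/(g - 5)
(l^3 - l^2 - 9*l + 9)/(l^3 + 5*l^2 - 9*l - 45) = (l - 1)/(l + 5)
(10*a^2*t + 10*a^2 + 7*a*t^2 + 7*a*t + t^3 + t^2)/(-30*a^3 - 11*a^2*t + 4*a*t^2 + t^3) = (t + 1)/(-3*a + t)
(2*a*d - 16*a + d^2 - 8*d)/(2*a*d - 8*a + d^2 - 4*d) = (d - 8)/(d - 4)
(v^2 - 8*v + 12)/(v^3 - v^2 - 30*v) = (v - 2)/(v*(v + 5))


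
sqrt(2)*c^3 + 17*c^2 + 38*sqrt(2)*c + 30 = (c + 3*sqrt(2))*(c + 5*sqrt(2))*(sqrt(2)*c + 1)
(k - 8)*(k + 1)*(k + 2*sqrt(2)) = k^3 - 7*k^2 + 2*sqrt(2)*k^2 - 14*sqrt(2)*k - 8*k - 16*sqrt(2)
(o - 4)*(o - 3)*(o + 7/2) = o^3 - 7*o^2/2 - 25*o/2 + 42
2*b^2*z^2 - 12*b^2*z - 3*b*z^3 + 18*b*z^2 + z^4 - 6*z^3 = z*(-2*b + z)*(-b + z)*(z - 6)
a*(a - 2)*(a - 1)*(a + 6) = a^4 + 3*a^3 - 16*a^2 + 12*a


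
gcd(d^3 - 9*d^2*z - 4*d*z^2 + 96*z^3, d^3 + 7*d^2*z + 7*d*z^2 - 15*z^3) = d + 3*z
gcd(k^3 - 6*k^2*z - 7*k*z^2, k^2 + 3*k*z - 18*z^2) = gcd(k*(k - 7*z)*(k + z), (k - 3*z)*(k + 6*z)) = 1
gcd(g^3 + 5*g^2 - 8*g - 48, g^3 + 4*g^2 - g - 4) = g + 4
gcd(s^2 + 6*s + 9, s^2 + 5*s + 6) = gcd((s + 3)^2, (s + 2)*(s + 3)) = s + 3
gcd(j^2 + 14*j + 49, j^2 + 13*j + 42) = j + 7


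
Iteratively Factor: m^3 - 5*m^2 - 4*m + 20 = (m - 2)*(m^2 - 3*m - 10) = (m - 2)*(m + 2)*(m - 5)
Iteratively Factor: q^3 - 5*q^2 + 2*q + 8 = (q - 2)*(q^2 - 3*q - 4) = (q - 4)*(q - 2)*(q + 1)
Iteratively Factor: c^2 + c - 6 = (c - 2)*(c + 3)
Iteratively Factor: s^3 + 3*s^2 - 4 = (s - 1)*(s^2 + 4*s + 4) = (s - 1)*(s + 2)*(s + 2)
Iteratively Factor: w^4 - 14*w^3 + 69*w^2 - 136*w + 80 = (w - 1)*(w^3 - 13*w^2 + 56*w - 80) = (w - 4)*(w - 1)*(w^2 - 9*w + 20) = (w - 4)^2*(w - 1)*(w - 5)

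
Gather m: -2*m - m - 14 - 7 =-3*m - 21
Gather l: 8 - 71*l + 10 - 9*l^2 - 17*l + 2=-9*l^2 - 88*l + 20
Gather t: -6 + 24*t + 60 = 24*t + 54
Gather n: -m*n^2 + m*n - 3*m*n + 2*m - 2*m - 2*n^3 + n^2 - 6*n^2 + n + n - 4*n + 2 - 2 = -2*n^3 + n^2*(-m - 5) + n*(-2*m - 2)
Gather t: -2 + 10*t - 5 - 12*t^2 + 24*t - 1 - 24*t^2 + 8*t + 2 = -36*t^2 + 42*t - 6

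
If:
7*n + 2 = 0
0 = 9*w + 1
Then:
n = -2/7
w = -1/9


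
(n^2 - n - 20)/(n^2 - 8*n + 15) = (n + 4)/(n - 3)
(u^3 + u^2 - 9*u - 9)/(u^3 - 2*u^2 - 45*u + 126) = (u^2 + 4*u + 3)/(u^2 + u - 42)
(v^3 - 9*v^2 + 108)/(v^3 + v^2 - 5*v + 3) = (v^2 - 12*v + 36)/(v^2 - 2*v + 1)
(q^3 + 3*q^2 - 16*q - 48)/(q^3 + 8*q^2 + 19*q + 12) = (q - 4)/(q + 1)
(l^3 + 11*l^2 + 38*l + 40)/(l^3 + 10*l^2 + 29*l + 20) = (l + 2)/(l + 1)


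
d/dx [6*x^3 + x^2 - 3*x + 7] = 18*x^2 + 2*x - 3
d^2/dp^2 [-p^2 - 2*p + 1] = -2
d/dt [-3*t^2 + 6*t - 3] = 6 - 6*t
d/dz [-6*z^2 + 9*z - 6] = 9 - 12*z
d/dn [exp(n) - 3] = exp(n)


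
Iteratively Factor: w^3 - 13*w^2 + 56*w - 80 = (w - 5)*(w^2 - 8*w + 16) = (w - 5)*(w - 4)*(w - 4)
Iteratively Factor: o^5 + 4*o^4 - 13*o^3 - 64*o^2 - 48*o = (o + 3)*(o^4 + o^3 - 16*o^2 - 16*o) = (o - 4)*(o + 3)*(o^3 + 5*o^2 + 4*o) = (o - 4)*(o + 1)*(o + 3)*(o^2 + 4*o) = (o - 4)*(o + 1)*(o + 3)*(o + 4)*(o)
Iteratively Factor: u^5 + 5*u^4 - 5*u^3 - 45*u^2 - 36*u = (u)*(u^4 + 5*u^3 - 5*u^2 - 45*u - 36) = u*(u + 4)*(u^3 + u^2 - 9*u - 9) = u*(u - 3)*(u + 4)*(u^2 + 4*u + 3) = u*(u - 3)*(u + 3)*(u + 4)*(u + 1)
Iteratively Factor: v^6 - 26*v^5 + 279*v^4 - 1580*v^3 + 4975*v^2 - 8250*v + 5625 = (v - 5)*(v^5 - 21*v^4 + 174*v^3 - 710*v^2 + 1425*v - 1125) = (v - 5)^2*(v^4 - 16*v^3 + 94*v^2 - 240*v + 225) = (v - 5)^2*(v - 3)*(v^3 - 13*v^2 + 55*v - 75) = (v - 5)^3*(v - 3)*(v^2 - 8*v + 15) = (v - 5)^4*(v - 3)*(v - 3)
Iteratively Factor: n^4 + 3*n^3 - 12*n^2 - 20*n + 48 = (n - 2)*(n^3 + 5*n^2 - 2*n - 24) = (n - 2)*(n + 4)*(n^2 + n - 6) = (n - 2)^2*(n + 4)*(n + 3)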